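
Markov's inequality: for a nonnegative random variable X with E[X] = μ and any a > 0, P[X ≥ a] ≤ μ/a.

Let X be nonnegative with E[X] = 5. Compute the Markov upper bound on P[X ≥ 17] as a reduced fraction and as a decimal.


μ = E[X] = 5, a = 17.
Markov: P[X ≥ 17] ≤ μ/a = (5)/17 = 5/17.
Numerically: ≈ 0.294.
(Since a = 17 > μ = 5.000, the bound 5/17 is < 1 and informative.)

P[X ≥ 17] ≤ 5/17 ≈ 0.294.


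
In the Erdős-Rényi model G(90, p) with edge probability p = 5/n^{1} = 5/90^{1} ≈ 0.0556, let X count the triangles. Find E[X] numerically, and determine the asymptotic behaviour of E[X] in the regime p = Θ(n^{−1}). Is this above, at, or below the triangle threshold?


Number of potential triangles: C(90, 3) = 117480.
Each occurs with probability p³ ≈ (0.0556)³ ≈ 1.71468e-04.
By linearity: E[X] = C(90, 3)·p³ ≈ 117480 · 1.71468e-04 ≈ 20.144.
Here α = 1, so p = 5/n is exactly at the triangle threshold p ~ 1/n. Asymptotically E[X] → c³/6 = 5³/6 = 125/6 ≈ 20.833, a bounded constant. In this regime the triangle count is asymptotically Poisson(c³/6).

E[X] ≈ 20.144; in regime p = Θ(1/n^{1}) E[X] stays bounded (at the triangle threshold p ~ 1/n).


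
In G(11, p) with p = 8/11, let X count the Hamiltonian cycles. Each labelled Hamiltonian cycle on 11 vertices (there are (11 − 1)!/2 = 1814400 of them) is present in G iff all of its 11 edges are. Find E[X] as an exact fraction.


K_11 has (11 − 1)!/2 = 1814400 labelled Hamiltonian cycles.
For each such Hamiltonian cycle H, let X_H = 1 if all 11 edges of H are present in G. Then P[X_H = 1] = p^{11} = (8/11)^{11} = 8589934592/285311670611.
Summing the indicators: E[X] = Σ_H E[X_H] = 1814400 · p^{11} = 1814400 · 8589934592/285311670611 = 15585577323724800/285311670611.
Numerically: E[X] ≈ 54626.5.

E[X] = 1814400 · (8/11)^{11} = 15585577323724800/285311670611 ≈ 54626.5.


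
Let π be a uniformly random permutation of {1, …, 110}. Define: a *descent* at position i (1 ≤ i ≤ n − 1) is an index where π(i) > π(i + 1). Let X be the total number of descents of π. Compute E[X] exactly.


Write X = Σ X_I over i = 1, …, 109, with X_I the indicator of one descent.
There are 109 indicators.
For each fixed i, the pair (π(i), π(i+1)) is a uniformly random ordered pair of distinct values from {1, …, 110}; by symmetry P[π(i) > π(i+1)] = 1/2.
By linearity: E[X] = 109 · (1/2) = (110 − 1) · (1/2) = 109/2 ≈ 54.500.

E[X] = 109/2 = 54.500.


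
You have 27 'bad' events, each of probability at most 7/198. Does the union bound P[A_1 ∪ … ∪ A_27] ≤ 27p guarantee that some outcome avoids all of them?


Union bound: P[∪_{i=1}^{27} A_i] ≤ Σ_i P[A_i] ≤ 27·p = 27·(7/198) = 21/22.
Numerically: 21/22 ≈ 0.95455.
Is 21/22 < 1? YES.
Since P[∪ A_i] ≤ 21/22 < 1, the complement has P[∩ A_i^c] ≥ 1 − 21/22 = 1/22 > 0, so some outcome avoids every A_i.

27·p = 21/22 ≈ 0.95455; existence CERTIFIED by the union bound.


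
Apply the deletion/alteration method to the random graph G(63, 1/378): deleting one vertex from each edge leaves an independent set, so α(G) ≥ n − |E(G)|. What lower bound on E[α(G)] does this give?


E[|E(G)|] = C(63, 2)·p = 1953 · (1/378) = 31/6.
E[α(G)] ≥ n − E[|E(G)|] = 63 − 31/6 = 347/6.
Numerically: ≈ 57.833333.
(This is only a lower bound; the true E[α(G)] may be larger.)

E[α(G)] ≥ 347/6 ≈ 57.833333.


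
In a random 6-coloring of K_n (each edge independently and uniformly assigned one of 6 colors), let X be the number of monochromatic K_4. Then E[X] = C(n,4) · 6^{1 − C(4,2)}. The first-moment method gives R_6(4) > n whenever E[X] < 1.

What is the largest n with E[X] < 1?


We need C(n, 4) · 6^{1 − 6} < 1, i.e. C(n, 4) < 6^{6 − 1} = 7776.
Check values of n near the boundary:
  n = 21: C(21, 4) = 5985; 5985 < 7776? YES
  n = 22: C(22, 4) = 7315; 7315 < 7776? YES
  n = 23: C(23, 4) = 8855; 8855 < 7776? NO
  n = 24: C(24, 4) = 10626; 10626 < 7776? NO
  n = 25: C(25, 4) = 12650; 12650 < 7776? NO
The largest n with C(n, 4) < 7776 is n = 22 (where E[X] = 7315/7776 ≈ 0.940715). Hence R_6(4) > 22, i.e. R_6(4) ≥ 23.

Largest n = 22; hence R_6(4) > 22.


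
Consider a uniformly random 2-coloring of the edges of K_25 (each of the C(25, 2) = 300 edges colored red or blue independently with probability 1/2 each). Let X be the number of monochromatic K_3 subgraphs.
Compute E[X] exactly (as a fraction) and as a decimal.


Let X = Σ_S X_S over the C(25, 3) = 2300 subsets S of size 3, where X_S = 1 if the K_3 on S is monochromatic.
For a fixed S, the K_3 on S has C(3, 2) = 3 edges. P[all 3 edges red] = (1/2)^3, and likewise for blue, so P[monochromatic] = 2·(1/2)^3 = 2^{1 − 3} = 1/4.
Summing: E[X] = C(25, 3) · 2^{1 − 3} = 2300 · 1/4 = 575.
Numerically: E[X] ≈ 575.000000.

E[X] = C(25,3)·2^(1−C(3,2)) = 575 ≈ 575.000000.


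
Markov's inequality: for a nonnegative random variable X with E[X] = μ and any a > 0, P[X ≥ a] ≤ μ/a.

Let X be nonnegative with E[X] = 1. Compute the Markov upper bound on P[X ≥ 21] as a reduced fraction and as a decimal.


μ = E[X] = 1, a = 21.
Markov: P[X ≥ 21] ≤ μ/a = (1)/21 = 1/21.
Numerically: ≈ 0.04762.
(Since a = 21 > μ = 1.00000, the bound 1/21 is < 1 and informative.)

P[X ≥ 21] ≤ 1/21 ≈ 0.04762.


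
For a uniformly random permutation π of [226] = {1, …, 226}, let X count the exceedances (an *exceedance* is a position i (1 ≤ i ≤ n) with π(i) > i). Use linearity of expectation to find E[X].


Write X = Σ_{i=1}^{226} X_i, where X_i = 1_{π(i) > i}.
For each fixed i, π(i) is uniform over {1, …, 226} (marginal of a uniform permutation), so P[π(i) > i] = (n − i)/n. Summing: Σ_{i=1}^{226} (n − i)/n = (0 + 1 + … + 225)/226 = 226(226 − 1)/(2·226) = (226 − 1)/2.
Hence E[X] = Σ_{i=1}^{226} (226 − i)/226 = 225/2 ≈ 112.50000.

E[X] = 225/2 = 112.50000.


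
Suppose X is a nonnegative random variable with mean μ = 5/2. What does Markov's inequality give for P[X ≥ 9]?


μ = E[X] = 5/2, a = 9.
Markov: P[X ≥ 9] ≤ μ/a = (5/2)/9 = 5/18.
Numerically: ≈ 0.27778.
(Since a = 9 > μ = 2.50000, the bound 5/18 is < 1 and informative.)

P[X ≥ 9] ≤ 5/18 ≈ 0.27778.


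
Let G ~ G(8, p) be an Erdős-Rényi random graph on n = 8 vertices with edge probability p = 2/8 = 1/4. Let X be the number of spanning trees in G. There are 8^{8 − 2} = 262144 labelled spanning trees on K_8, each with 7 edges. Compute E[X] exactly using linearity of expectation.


K_8 has 8^{8 − 2} = 262144 labelled spanning trees.
For each such spanning tree H, let X_H = 1 if all 7 edges of H are present in G. Then P[X_H = 1] = p^{7} = (1/4)^{7} = 1/16384.
Summing the indicators: E[X] = Σ_H E[X_H] = 262144 · p^{7} = 262144 · 1/16384 = 16.
Numerically: E[X] ≈ 16.

E[X] = 262144 · (1/4)^{7} = 16 ≈ 16.


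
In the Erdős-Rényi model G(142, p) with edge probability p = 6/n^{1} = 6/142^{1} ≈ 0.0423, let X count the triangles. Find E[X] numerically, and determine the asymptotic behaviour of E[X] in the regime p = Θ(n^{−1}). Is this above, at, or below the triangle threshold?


Number of potential triangles: C(142, 3) = 467180.
Each occurs with probability p³ ≈ (0.0423)³ ≈ 7.54377e-05.
By linearity: E[X] = C(142, 3)·p³ ≈ 467180 · 7.54377e-05 ≈ 35.243.
Here α = 1, so p = 6/n is exactly at the triangle threshold p ~ 1/n. Asymptotically E[X] → c³/6 = 6³/6 = 36 ≈ 36.000, a bounded constant. In this regime the triangle count is asymptotically Poisson(c³/6).

E[X] ≈ 35.243; in regime p = Θ(1/n^{1}) E[X] stays bounded (at the triangle threshold p ~ 1/n).


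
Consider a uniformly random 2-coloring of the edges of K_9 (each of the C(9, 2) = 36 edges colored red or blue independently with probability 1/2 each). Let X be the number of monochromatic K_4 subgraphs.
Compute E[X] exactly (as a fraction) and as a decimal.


Let X = Σ_S X_S over the C(9, 4) = 126 subsets S of size 4, where X_S = 1 if the K_4 on S is monochromatic.
For a fixed S, the K_4 on S has C(4, 2) = 6 edges. P[all 6 edges red] = (1/2)^6, and likewise for blue, so P[monochromatic] = 2·(1/2)^6 = 2^{1 − 6} = 1/32.
Summing: E[X] = C(9, 4) · 2^{1 − 6} = 126 · 1/32 = 63/16.
Numerically: E[X] ≈ 3.937500.

E[X] = C(9,4)·2^(1−C(4,2)) = 63/16 ≈ 3.937500.


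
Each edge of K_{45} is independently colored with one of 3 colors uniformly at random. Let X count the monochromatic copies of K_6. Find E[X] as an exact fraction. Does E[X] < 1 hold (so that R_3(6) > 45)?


E[X] = C(45, 6) · 3^{1 − 15} = 8145060 · 3^{−14} = 8145060/4782969.
As a reduced fraction: E[X] = 2715020/1594323 ≈ 1.7029.
Is E[X] < 1? NO.
Since E[X] ≥ 1, the first-moment bound is inconclusive at n = 45; it does NOT by itself certify R_3(6) > 45.

E[X] = 2715020/1594323 ≈ 1.7029; E[X] ≥ 1; first-moment method inconclusive here.


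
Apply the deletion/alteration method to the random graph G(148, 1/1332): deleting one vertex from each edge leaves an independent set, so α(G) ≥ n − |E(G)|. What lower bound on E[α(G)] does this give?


E[|E(G)|] = C(148, 2)·p = 10878 · (1/1332) = 49/6.
E[α(G)] ≥ n − E[|E(G)|] = 148 − 49/6 = 839/6.
Numerically: ≈ 139.8333.
(This is only a lower bound; the true E[α(G)] may be larger.)

E[α(G)] ≥ 839/6 ≈ 139.8333.


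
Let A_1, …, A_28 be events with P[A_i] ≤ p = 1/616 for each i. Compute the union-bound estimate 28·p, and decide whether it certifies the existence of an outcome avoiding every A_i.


Union bound: P[∪_{i=1}^{28} A_i] ≤ Σ_i P[A_i] ≤ 28·p = 28·(1/616) = 1/22.
Numerically: 1/22 ≈ 0.045.
Is 1/22 < 1? YES.
Since P[∪ A_i] ≤ 1/22 < 1, the complement has P[∩ A_i^c] ≥ 1 − 1/22 = 21/22 > 0, so some outcome avoids every A_i.

28·p = 1/22 ≈ 0.045; existence CERTIFIED by the union bound.


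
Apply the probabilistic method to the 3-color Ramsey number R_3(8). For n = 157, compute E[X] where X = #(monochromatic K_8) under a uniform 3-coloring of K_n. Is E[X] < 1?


E[X] = C(157, 8) · 3^{1 − 28} = 7637643295425 · 3^{−27} = 7637643295425/7625597484987.
As a reduced fraction: E[X] = 848627032825/847288609443 ≈ 1.00158.
Is E[X] < 1? NO.
Since E[X] ≥ 1, the first-moment bound is inconclusive at n = 157; it does NOT by itself certify R_3(8) > 157.

E[X] = 848627032825/847288609443 ≈ 1.00158; E[X] ≥ 1; first-moment method inconclusive here.


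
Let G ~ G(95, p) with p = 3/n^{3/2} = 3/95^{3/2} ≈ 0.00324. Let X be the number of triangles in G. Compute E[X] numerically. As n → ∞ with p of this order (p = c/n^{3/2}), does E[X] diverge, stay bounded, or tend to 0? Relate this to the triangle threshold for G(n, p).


Number of potential triangles: C(95, 3) = 138415.
Each occurs with probability p³ ≈ (0.00324)³ ≈ 3.401007e-08.
By linearity: E[X] = C(95, 3)·p³ ≈ 138415 · 3.401007e-08 ≈ 0.0047.
Since α = 3/2 > 1, p = c/n^{3/2} = o(1/n) is below the triangle threshold p ~ 1/n. Asymptotically E[X] ~ (c³/6)·n^{3(1−α)} = (3³/6)·n^{-1.5} → 0, so by Markov's inequality G has no triangles w.h.p.

E[X] ≈ 0.0047; in regime p = Θ(1/n^{3/2}) E[X] tends to 0 (below the triangle threshold p ~ 1/n).


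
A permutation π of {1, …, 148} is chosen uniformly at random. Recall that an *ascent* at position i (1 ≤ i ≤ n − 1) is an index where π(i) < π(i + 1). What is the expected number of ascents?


Write X = Σ X_I over i = 1, …, 147, with X_I the indicator of one ascent.
There are 147 indicators.
For each fixed i, the pair (π(i), π(i+1)) is a uniformly random ordered pair of distinct values from {1, …, 148}; by symmetry P[π(i) < π(i+1)] = 1/2.
By linearity: E[X] = 147 · (1/2) = (148 − 1) · (1/2) = 147/2 ≈ 73.500000.

E[X] = 147/2 = 73.500000.


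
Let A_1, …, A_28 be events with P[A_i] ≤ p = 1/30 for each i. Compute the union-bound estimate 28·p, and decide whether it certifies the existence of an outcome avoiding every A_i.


Union bound: P[∪_{i=1}^{28} A_i] ≤ Σ_i P[A_i] ≤ 28·p = 28·(1/30) = 14/15.
Numerically: 14/15 ≈ 0.933.
Is 14/15 < 1? YES.
Since P[∪ A_i] ≤ 14/15 < 1, the complement has P[∩ A_i^c] ≥ 1 − 14/15 = 1/15 > 0, so some outcome avoids every A_i.

28·p = 14/15 ≈ 0.933; existence CERTIFIED by the union bound.


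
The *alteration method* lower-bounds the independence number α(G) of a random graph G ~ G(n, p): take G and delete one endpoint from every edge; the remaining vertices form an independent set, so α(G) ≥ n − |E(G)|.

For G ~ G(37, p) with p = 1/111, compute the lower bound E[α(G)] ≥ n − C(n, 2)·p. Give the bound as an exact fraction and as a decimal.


E[|E(G)|] = C(37, 2)·p = 666 · (1/111) = 6.
E[α(G)] ≥ n − E[|E(G)|] = 37 − 6 = 31.
Numerically: ≈ 31.0000.
(This is only a lower bound; the true E[α(G)] may be larger.)

E[α(G)] ≥ 31 ≈ 31.0000.


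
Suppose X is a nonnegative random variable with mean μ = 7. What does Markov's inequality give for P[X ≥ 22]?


μ = E[X] = 7, a = 22.
Markov: P[X ≥ 22] ≤ μ/a = (7)/22 = 7/22.
Numerically: ≈ 0.318.
(Since a = 22 > μ = 7.000, the bound 7/22 is < 1 and informative.)

P[X ≥ 22] ≤ 7/22 ≈ 0.318.


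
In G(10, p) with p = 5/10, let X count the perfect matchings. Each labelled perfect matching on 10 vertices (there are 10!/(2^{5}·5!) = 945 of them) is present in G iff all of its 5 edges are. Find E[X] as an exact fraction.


K_10 has 10!/(2^{5}·5!) = 945 labelled perfect matchings.
For each such perfect matching H, let X_H = 1 if all 5 edges of H are present in G. Then P[X_H = 1] = p^{5} = (1/2)^{5} = 1/32.
Summing the indicators: E[X] = Σ_H E[X_H] = 945 · p^{5} = 945 · 1/32 = 945/32.
Numerically: E[X] ≈ 29.5312.

E[X] = 945 · (1/2)^{5} = 945/32 ≈ 29.5312.


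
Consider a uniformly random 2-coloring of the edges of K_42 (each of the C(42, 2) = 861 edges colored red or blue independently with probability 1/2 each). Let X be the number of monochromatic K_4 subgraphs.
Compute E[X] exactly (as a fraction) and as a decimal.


Let X = Σ_S X_S over the C(42, 4) = 111930 subsets S of size 4, where X_S = 1 if the K_4 on S is monochromatic.
For a fixed S, the K_4 on S has C(4, 2) = 6 edges. P[all 6 edges red] = (1/2)^6, and likewise for blue, so P[monochromatic] = 2·(1/2)^6 = 2^{1 − 6} = 1/32.
By linearity: E[X] = C(42, 4) · 2^{1 − 6} = 111930 · 1/32 = 55965/16.
Numerically: E[X] ≈ 3497.81250.

E[X] = C(42,4)·2^(1−C(4,2)) = 55965/16 ≈ 3497.81250.


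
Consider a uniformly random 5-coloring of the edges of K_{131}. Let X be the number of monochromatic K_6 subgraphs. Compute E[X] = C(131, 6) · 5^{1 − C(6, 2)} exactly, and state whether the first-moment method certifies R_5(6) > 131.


E[X] = C(131, 6) · 5^{1 − 15} = 6249655776 · 5^{−14} = 6249655776/6103515625.
As a reduced fraction: E[X] = 6249655776/6103515625 ≈ 1.0239436.
Is E[X] < 1? NO.
Since E[X] ≥ 1, the first-moment bound is inconclusive at n = 131; it does NOT by itself certify R_5(6) > 131.

E[X] = 6249655776/6103515625 ≈ 1.0239436; E[X] ≥ 1; first-moment method inconclusive here.


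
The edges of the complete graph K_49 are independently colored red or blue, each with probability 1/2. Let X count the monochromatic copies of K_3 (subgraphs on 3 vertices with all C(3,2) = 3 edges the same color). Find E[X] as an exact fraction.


Let X = Σ_S X_S over the C(49, 3) = 18424 subsets S of size 3, where X_S = 1 if the K_3 on S is monochromatic.
For a fixed S, the K_3 on S has C(3, 2) = 3 edges. P[all 3 edges red] = (1/2)^3, and likewise for blue, so P[monochromatic] = 2·(1/2)^3 = 2^{1 − 3} = 1/4.
Summing: E[X] = C(49, 3) · 2^{1 − 3} = 18424 · 1/4 = 4606.
Numerically: E[X] ≈ 4606.00000.

E[X] = C(49,3)·2^(1−C(3,2)) = 4606 ≈ 4606.00000.


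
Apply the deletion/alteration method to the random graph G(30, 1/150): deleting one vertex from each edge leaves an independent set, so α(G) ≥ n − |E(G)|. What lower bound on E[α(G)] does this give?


E[|E(G)|] = C(30, 2)·p = 435 · (1/150) = 29/10.
E[α(G)] ≥ n − E[|E(G)|] = 30 − 29/10 = 271/10.
Numerically: ≈ 27.100000.
(This is only a lower bound; the true E[α(G)] may be larger.)

E[α(G)] ≥ 271/10 ≈ 27.100000.


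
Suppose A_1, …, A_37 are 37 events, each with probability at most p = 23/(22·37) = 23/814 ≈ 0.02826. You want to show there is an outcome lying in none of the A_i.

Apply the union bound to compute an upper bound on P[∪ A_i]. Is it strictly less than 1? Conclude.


Union bound: P[∪_{i=1}^{37} A_i] ≤ Σ_i P[A_i] ≤ 37·p = 37·(23/814) = 23/22.
Numerically: 23/22 ≈ 1.04545.
Is 23/22 < 1? NO.
Since the bound 23/22 is ≥ 1, the union bound is uninformative here; it does NOT by itself certify existence.

37·p = 23/22 ≈ 1.04545; existence NOT certified by the union bound.


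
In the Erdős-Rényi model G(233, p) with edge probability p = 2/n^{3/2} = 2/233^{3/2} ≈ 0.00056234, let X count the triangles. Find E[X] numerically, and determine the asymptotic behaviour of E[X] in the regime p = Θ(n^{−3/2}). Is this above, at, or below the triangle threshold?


Number of potential triangles: C(233, 3) = 2081156.
Each occurs with probability p³ ≈ (0.00056234)³ ≈ 1.7782317e-10.
By linearity: E[X] = C(233, 3)·p³ ≈ 2081156 · 1.7782317e-10 ≈ 0.00037.
Since α = 3/2 > 1, p = c/n^{3/2} = o(1/n) is below the triangle threshold p ~ 1/n. Asymptotically E[X] ~ (c³/6)·n^{3(1−α)} = (2³/6)·n^{-1.5} → 0, so by Markov's inequality G has no triangles w.h.p.

E[X] ≈ 0.00037; in regime p = Θ(1/n^{3/2}) E[X] tends to 0 (below the triangle threshold p ~ 1/n).


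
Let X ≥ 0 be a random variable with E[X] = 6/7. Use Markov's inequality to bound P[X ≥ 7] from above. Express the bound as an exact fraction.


μ = E[X] = 6/7, a = 7.
Markov: P[X ≥ 7] ≤ μ/a = (6/7)/7 = 6/49.
Numerically: ≈ 0.122.
(Since a = 7 > μ = 0.857, the bound 6/49 is < 1 and informative.)

P[X ≥ 7] ≤ 6/49 ≈ 0.122.


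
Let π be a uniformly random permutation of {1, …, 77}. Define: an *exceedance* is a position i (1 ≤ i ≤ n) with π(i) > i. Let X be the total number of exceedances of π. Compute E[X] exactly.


Write X = Σ_{i=1}^{77} X_i, where X_i = 1_{π(i) > i}.
For each fixed i, π(i) is uniform over {1, …, 77} (marginal of a uniform permutation), so P[π(i) > i] = (n − i)/n. Summing: Σ_{i=1}^{77} (n − i)/n = (0 + 1 + … + 76)/77 = 77(77 − 1)/(2·77) = (77 − 1)/2.
Hence E[X] = Σ_{i=1}^{77} (77 − i)/77 = 38 ≈ 38.00000.

E[X] = 38 = 38.00000.


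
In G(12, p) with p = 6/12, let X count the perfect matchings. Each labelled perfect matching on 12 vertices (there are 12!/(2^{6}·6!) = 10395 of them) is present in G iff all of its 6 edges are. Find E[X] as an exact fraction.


K_12 has 12!/(2^{6}·6!) = 10395 labelled perfect matchings.
For each such perfect matching H, let X_H = 1 if all 6 edges of H are present in G. Then P[X_H = 1] = p^{6} = (1/2)^{6} = 1/64.
Summing the indicators: E[X] = Σ_H E[X_H] = 10395 · p^{6} = 10395 · 1/64 = 10395/64.
Numerically: E[X] ≈ 162.4.

E[X] = 10395 · (1/2)^{6} = 10395/64 ≈ 162.4.


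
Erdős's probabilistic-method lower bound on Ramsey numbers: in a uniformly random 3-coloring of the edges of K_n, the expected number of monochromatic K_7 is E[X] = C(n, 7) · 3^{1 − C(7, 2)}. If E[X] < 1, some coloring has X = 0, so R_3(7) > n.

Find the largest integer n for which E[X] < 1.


We need C(n, 7) · 3^{1 − 21} < 1, i.e. C(n, 7) < 3^{21 − 1} = 3486784401.
Check values of n near the boundary:
  n = 77: C(77, 7) = 2404808340; 2404808340 < 3486784401? YES
  n = 78: C(78, 7) = 2641902120; 2641902120 < 3486784401? YES
  n = 79: C(79, 7) = 2898753715; 2898753715 < 3486784401? YES
  n = 80: C(80, 7) = 3176716400; 3176716400 < 3486784401? YES
  n = 81: C(81, 7) = 3477216600; 3477216600 < 3486784401? YES
  n = 82: C(82, 7) = 3801756816; 3801756816 < 3486784401? NO
The largest n with C(n, 7) < 3486784401 is n = 81 (where E[X] = 42928600/43046721 ≈ 0.99726). Hence R_3(7) > 81, i.e. R_3(7) ≥ 82.

Largest n = 81; hence R_3(7) > 81.


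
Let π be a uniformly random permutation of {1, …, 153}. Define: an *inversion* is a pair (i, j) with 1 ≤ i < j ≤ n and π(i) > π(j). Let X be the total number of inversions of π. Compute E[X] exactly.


Write X = Σ X_I over the C(153, 2) = 11628 pairs i < j, with X_I the indicator of one inversion.
There are 11628 indicators.
For each fixed pair i < j, the values π(i) and π(j) are two distinct elements of {1, …, 153} in uniformly random order; by symmetry P[π(i) > π(j)] = 1/2.
By linearity: E[X] = 11628 · (1/2) = C(153, 2) · (1/2) = 11628/2 = 5814 ≈ 5814.00000.

E[X] = 5814 = 5814.00000.


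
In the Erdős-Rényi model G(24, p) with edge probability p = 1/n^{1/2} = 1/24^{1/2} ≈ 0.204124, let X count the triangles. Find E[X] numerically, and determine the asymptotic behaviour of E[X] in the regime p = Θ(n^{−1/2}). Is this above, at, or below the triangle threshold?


Number of potential triangles: C(24, 3) = 2024.
Each occurs with probability p³ ≈ (0.204124)³ ≈ 8.50517272e-03.
By linearity: E[X] = C(24, 3)·p³ ≈ 2024 · 8.50517272e-03 ≈ 17.214470.
Since α = 1/2 < 1, p = c/n^{1/2} ≫ 1/n is above the triangle threshold p ~ 1/n. Asymptotically E[X] ~ (c³/6)·n^{3(1−α)} = (1³/6)·n^{1.5} → ∞; triangles are abundant w.h.p.

E[X] ≈ 17.214470; in regime p = Θ(1/n^{1/2}) E[X] diverges (above the triangle threshold p ~ 1/n).


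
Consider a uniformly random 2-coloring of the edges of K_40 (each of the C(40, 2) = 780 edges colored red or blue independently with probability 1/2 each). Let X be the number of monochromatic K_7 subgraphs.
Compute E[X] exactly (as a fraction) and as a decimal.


Let X = Σ_S X_S over the C(40, 7) = 18643560 subsets S of size 7, where X_S = 1 if the K_7 on S is monochromatic.
For a fixed S, the K_7 on S has C(7, 2) = 21 edges. P[all 21 edges red] = (1/2)^21, and likewise for blue, so P[monochromatic] = 2·(1/2)^21 = 2^{1 − 21} = 1/1048576.
By linearity: E[X] = C(40, 7) · 2^{1 − 21} = 18643560 · 1/1048576 = 2330445/131072.
Numerically: E[X] ≈ 17.7799.

E[X] = C(40,7)·2^(1−C(7,2)) = 2330445/131072 ≈ 17.7799.


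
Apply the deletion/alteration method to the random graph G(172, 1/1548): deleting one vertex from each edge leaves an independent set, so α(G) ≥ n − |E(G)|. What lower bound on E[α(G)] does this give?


E[|E(G)|] = C(172, 2)·p = 14706 · (1/1548) = 19/2.
E[α(G)] ≥ n − E[|E(G)|] = 172 − 19/2 = 325/2.
Numerically: ≈ 162.50000.
(This is only a lower bound; the true E[α(G)] may be larger.)

E[α(G)] ≥ 325/2 ≈ 162.50000.


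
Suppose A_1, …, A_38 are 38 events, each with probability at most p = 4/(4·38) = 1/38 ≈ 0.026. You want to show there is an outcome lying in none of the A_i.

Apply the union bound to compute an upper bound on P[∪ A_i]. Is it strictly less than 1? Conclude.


Union bound: P[∪_{i=1}^{38} A_i] ≤ Σ_i P[A_i] ≤ 38·p = 38·(1/38) = 1.
Numerically: 1 ≈ 1.000.
Is 1 < 1? NO.
Since the bound 1 is ≥ 1, the union bound is uninformative here; it does NOT by itself certify existence.

38·p = 1 ≈ 1.000; existence NOT certified by the union bound.


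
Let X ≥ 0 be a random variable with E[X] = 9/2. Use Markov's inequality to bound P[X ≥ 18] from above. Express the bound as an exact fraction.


μ = E[X] = 9/2, a = 18.
Markov: P[X ≥ 18] ≤ μ/a = (9/2)/18 = 1/4.
Numerically: ≈ 0.250000.
(Since a = 18 > μ = 4.500000, the bound 1/4 is < 1 and informative.)

P[X ≥ 18] ≤ 1/4 ≈ 0.250000.


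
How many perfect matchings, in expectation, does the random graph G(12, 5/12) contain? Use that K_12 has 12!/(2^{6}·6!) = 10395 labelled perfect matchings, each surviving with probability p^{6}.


K_12 has 12!/(2^{6}·6!) = 10395 labelled perfect matchings.
For each such perfect matching H, let X_H = 1 if all 6 edges of H are present in G. Then P[X_H = 1] = p^{6} = (5/12)^{6} = 15625/2985984.
Summing the indicators: E[X] = Σ_H E[X_H] = 10395 · p^{6} = 10395 · 15625/2985984 = 6015625/110592.
Numerically: E[X] ≈ 54.4.

E[X] = 10395 · (5/12)^{6} = 6015625/110592 ≈ 54.4.


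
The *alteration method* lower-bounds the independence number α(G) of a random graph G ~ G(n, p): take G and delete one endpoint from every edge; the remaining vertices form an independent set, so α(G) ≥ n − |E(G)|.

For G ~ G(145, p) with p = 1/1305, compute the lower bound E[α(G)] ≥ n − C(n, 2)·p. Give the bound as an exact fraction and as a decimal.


E[|E(G)|] = C(145, 2)·p = 10440 · (1/1305) = 8.
E[α(G)] ≥ n − E[|E(G)|] = 145 − 8 = 137.
Numerically: ≈ 137.00000.
(This is only a lower bound; the true E[α(G)] may be larger.)

E[α(G)] ≥ 137 ≈ 137.00000.


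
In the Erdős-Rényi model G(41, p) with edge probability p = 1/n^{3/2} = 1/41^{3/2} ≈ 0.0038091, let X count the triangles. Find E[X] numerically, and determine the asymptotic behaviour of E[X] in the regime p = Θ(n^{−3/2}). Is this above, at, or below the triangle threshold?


Number of potential triangles: C(41, 3) = 10660.
Each occurs with probability p³ ≈ (0.0038091)³ ≈ 5.5267859e-08.
By linearity: E[X] = C(41, 3)·p³ ≈ 10660 · 5.5267859e-08 ≈ 0.00059.
Since α = 3/2 > 1, p = c/n^{3/2} = o(1/n) is below the triangle threshold p ~ 1/n. Asymptotically E[X] ~ (c³/6)·n^{3(1−α)} = (1³/6)·n^{-1.5} → 0, so by Markov's inequality G has no triangles w.h.p.

E[X] ≈ 0.00059; in regime p = Θ(1/n^{3/2}) E[X] tends to 0 (below the triangle threshold p ~ 1/n).


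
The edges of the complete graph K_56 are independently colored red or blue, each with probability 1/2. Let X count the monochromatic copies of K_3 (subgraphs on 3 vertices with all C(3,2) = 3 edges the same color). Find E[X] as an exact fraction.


Let X = Σ_S X_S over the C(56, 3) = 27720 subsets S of size 3, where X_S = 1 if the K_3 on S is monochromatic.
For a fixed S, the K_3 on S has C(3, 2) = 3 edges. P[all 3 edges red] = (1/2)^3, and likewise for blue, so P[monochromatic] = 2·(1/2)^3 = 2^{1 − 3} = 1/4.
By linearity of expectation: E[X] = C(56, 3) · 2^{1 − 3} = 27720 · 1/4 = 6930.
Numerically: E[X] ≈ 6930.000.

E[X] = C(56,3)·2^(1−C(3,2)) = 6930 ≈ 6930.000.


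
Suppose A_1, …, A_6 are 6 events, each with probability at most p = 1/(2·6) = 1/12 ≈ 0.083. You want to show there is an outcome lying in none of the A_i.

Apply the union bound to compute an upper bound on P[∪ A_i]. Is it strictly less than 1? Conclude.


Union bound: P[∪_{i=1}^{6} A_i] ≤ Σ_i P[A_i] ≤ 6·p = 6·(1/12) = 1/2.
Numerically: 1/2 ≈ 0.500.
Is 1/2 < 1? YES.
Since P[∪ A_i] ≤ 1/2 < 1, the complement has P[∩ A_i^c] ≥ 1 − 1/2 = 1/2 > 0, so some outcome avoids every A_i.

6·p = 1/2 ≈ 0.500; existence CERTIFIED by the union bound.


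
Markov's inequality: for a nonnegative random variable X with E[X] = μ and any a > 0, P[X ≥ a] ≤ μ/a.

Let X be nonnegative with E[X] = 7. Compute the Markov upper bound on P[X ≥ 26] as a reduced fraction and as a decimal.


μ = E[X] = 7, a = 26.
Markov: P[X ≥ 26] ≤ μ/a = (7)/26 = 7/26.
Numerically: ≈ 0.2692.
(Since a = 26 > μ = 7.0000, the bound 7/26 is < 1 and informative.)

P[X ≥ 26] ≤ 7/26 ≈ 0.2692.


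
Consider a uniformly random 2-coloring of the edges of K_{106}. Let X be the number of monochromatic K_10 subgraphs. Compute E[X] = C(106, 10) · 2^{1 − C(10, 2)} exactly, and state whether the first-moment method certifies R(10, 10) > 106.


E[X] = C(106, 10) · 2^{1 − 45} = 31853506369685 · 2^{−44} = 31853506369685/17592186044416.
As a reduced fraction: E[X] = 31853506369685/17592186044416 ≈ 1.81066.
Is E[X] < 1? NO.
Since E[X] ≥ 1, the first-moment bound is inconclusive at n = 106; it does NOT by itself certify R(10, 10) > 106.

E[X] = 31853506369685/17592186044416 ≈ 1.81066; E[X] ≥ 1; first-moment method inconclusive here.


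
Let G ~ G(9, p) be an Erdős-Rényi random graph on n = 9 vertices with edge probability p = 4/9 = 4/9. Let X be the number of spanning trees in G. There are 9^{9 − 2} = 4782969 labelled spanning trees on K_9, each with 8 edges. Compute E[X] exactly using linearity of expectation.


K_9 has 9^{9 − 2} = 4782969 labelled spanning trees.
For each such spanning tree H, let X_H = 1 if all 8 edges of H are present in G. Then P[X_H = 1] = p^{8} = (4/9)^{8} = 65536/43046721.
By linearity of expectation: E[X] = Σ_H E[X_H] = 4782969 · p^{8} = 4782969 · 65536/43046721 = 65536/9.
Numerically: E[X] ≈ 7281.78.

E[X] = 4782969 · (4/9)^{8} = 65536/9 ≈ 7281.78.


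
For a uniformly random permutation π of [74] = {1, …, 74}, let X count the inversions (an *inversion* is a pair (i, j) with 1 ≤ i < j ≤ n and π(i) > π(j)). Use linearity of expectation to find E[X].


Write X = Σ X_I over the C(74, 2) = 2701 pairs i < j, with X_I the indicator of one inversion.
There are 2701 indicators.
For each fixed pair i < j, the values π(i) and π(j) are two distinct elements of {1, …, 74} in uniformly random order; by symmetry P[π(i) > π(j)] = 1/2.
By linearity: E[X] = 2701 · (1/2) = C(74, 2) · (1/2) = 2701/2 = 2701/2 ≈ 1350.5000.

E[X] = 2701/2 = 1350.5000.


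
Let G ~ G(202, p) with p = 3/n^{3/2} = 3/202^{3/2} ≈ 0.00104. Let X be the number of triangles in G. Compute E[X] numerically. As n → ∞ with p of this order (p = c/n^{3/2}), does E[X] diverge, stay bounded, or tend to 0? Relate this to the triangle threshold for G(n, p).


Number of potential triangles: C(202, 3) = 1353400.
Each occurs with probability p³ ≈ (0.00104)³ ≈ 1.14099e-09.
By linearity: E[X] = C(202, 3)·p³ ≈ 1353400 · 1.14099e-09 ≈ 0.002.
Since α = 3/2 > 1, p = c/n^{3/2} = o(1/n) is below the triangle threshold p ~ 1/n. Asymptotically E[X] ~ (c³/6)·n^{3(1−α)} = (3³/6)·n^{-1.5} → 0, so by Markov's inequality G has no triangles w.h.p.

E[X] ≈ 0.002; in regime p = Θ(1/n^{3/2}) E[X] tends to 0 (below the triangle threshold p ~ 1/n).


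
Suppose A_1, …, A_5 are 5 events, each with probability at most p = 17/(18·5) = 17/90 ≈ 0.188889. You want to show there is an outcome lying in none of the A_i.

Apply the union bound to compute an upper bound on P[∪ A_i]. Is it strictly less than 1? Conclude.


Union bound: P[∪_{i=1}^{5} A_i] ≤ Σ_i P[A_i] ≤ 5·p = 5·(17/90) = 17/18.
Numerically: 17/18 ≈ 0.944444.
Is 17/18 < 1? YES.
Since P[∪ A_i] ≤ 17/18 < 1, the complement has P[∩ A_i^c] ≥ 1 − 17/18 = 1/18 > 0, so some outcome avoids every A_i.

5·p = 17/18 ≈ 0.944444; existence CERTIFIED by the union bound.


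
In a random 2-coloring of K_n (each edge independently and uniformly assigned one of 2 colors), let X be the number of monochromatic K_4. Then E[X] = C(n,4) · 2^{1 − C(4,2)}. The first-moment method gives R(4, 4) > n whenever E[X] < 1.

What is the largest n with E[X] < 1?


We need C(n, 4) · 2^{1 − 6} < 1, i.e. C(n, 4) < 2^{6 − 1} = 32.
Check values of n near the boundary:
  n = 4: C(4, 4) = 1; 1 < 32? YES
  n = 5: C(5, 4) = 5; 5 < 32? YES
  n = 6: C(6, 4) = 15; 15 < 32? YES
  n = 7: C(7, 4) = 35; 35 < 32? NO
  n = 8: C(8, 4) = 70; 70 < 32? NO
  n = 9: C(9, 4) = 126; 126 < 32? NO
The largest n with C(n, 4) < 32 is n = 6 (where E[X] = 15/32 ≈ 0.4687500). Hence R(4, 4) > 6, i.e. R(4, 4) ≥ 7.

Largest n = 6; hence R(4, 4) > 6.


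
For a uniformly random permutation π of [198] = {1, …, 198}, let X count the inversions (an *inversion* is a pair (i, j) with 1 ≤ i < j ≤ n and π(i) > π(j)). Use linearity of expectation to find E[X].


Write X = Σ X_I over the C(198, 2) = 19503 pairs i < j, with X_I the indicator of one inversion.
There are 19503 indicators.
For each fixed pair i < j, the values π(i) and π(j) are two distinct elements of {1, …, 198} in uniformly random order; by symmetry P[π(i) > π(j)] = 1/2.
By linearity: E[X] = 19503 · (1/2) = C(198, 2) · (1/2) = 19503/2 = 19503/2 ≈ 9751.50000.

E[X] = 19503/2 = 9751.50000.


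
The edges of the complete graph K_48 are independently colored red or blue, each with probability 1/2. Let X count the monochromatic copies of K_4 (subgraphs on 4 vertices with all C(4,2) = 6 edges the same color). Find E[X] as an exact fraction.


Let X = Σ_S X_S over the C(48, 4) = 194580 subsets S of size 4, where X_S = 1 if the K_4 on S is monochromatic.
For a fixed S, the K_4 on S has C(4, 2) = 6 edges. P[all 6 edges red] = (1/2)^6, and likewise for blue, so P[monochromatic] = 2·(1/2)^6 = 2^{1 − 6} = 1/32.
Summing: E[X] = C(48, 4) · 2^{1 − 6} = 194580 · 1/32 = 48645/8.
Numerically: E[X] ≈ 6080.6250.

E[X] = C(48,4)·2^(1−C(4,2)) = 48645/8 ≈ 6080.6250.


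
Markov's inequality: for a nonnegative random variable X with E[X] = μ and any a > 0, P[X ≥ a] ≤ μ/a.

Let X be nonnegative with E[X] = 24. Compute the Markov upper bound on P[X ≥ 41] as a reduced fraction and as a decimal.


μ = E[X] = 24, a = 41.
Markov: P[X ≥ 41] ≤ μ/a = (24)/41 = 24/41.
Numerically: ≈ 0.585366.
(Since a = 41 > μ = 24.000000, the bound 24/41 is < 1 and informative.)

P[X ≥ 41] ≤ 24/41 ≈ 0.585366.


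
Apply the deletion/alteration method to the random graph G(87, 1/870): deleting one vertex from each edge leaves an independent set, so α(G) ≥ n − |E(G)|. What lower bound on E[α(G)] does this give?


E[|E(G)|] = C(87, 2)·p = 3741 · (1/870) = 43/10.
E[α(G)] ≥ n − E[|E(G)|] = 87 − 43/10 = 827/10.
Numerically: ≈ 82.7000.
(This is only a lower bound; the true E[α(G)] may be larger.)

E[α(G)] ≥ 827/10 ≈ 82.7000.


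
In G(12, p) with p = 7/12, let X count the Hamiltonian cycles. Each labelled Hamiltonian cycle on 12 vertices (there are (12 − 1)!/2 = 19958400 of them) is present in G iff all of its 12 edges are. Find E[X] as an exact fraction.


K_12 has (12 − 1)!/2 = 19958400 labelled Hamiltonian cycles.
For each such Hamiltonian cycle H, let X_H = 1 if all 12 edges of H are present in G. Then P[X_H = 1] = p^{12} = (7/12)^{12} = 13841287201/8916100448256.
By linearity: E[X] = Σ_H E[X_H] = 19958400 · p^{12} = 19958400 · 13841287201/8916100448256 = 26644477861925/859963392.
Numerically: E[X] ≈ 30983.

E[X] = 19958400 · (7/12)^{12} = 26644477861925/859963392 ≈ 30983.


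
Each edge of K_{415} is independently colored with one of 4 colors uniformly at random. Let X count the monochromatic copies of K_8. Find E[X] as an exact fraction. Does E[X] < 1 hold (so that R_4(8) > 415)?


E[X] = C(415, 8) · 4^{1 − 28} = 20388455694719685 · 4^{−27} = 20388455694719685/18014398509481984.
As a reduced fraction: E[X] = 20388455694719685/18014398509481984 ≈ 1.1317866.
Is E[X] < 1? NO.
Since E[X] ≥ 1, the first-moment bound is inconclusive at n = 415; it does NOT by itself certify R_4(8) > 415.

E[X] = 20388455694719685/18014398509481984 ≈ 1.1317866; E[X] ≥ 1; first-moment method inconclusive here.


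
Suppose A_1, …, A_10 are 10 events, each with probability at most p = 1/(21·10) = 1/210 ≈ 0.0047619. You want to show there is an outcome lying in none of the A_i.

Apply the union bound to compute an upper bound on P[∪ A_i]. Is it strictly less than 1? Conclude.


Union bound: P[∪_{i=1}^{10} A_i] ≤ Σ_i P[A_i] ≤ 10·p = 10·(1/210) = 1/21.
Numerically: 1/21 ≈ 0.0476190.
Is 1/21 < 1? YES.
Since P[∪ A_i] ≤ 1/21 < 1, the complement has P[∩ A_i^c] ≥ 1 − 1/21 = 20/21 > 0, so some outcome avoids every A_i.

10·p = 1/21 ≈ 0.0476190; existence CERTIFIED by the union bound.


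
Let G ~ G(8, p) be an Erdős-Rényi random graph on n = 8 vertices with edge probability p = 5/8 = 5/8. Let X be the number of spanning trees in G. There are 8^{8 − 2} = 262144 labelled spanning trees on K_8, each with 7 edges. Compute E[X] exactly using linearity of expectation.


K_8 has 8^{8 − 2} = 262144 labelled spanning trees.
For each such spanning tree H, let X_H = 1 if all 7 edges of H are present in G. Then P[X_H = 1] = p^{7} = (5/8)^{7} = 78125/2097152.
Summing the indicators: E[X] = Σ_H E[X_H] = 262144 · p^{7} = 262144 · 78125/2097152 = 78125/8.
Numerically: E[X] ≈ 9766.

E[X] = 262144 · (5/8)^{7} = 78125/8 ≈ 9766.


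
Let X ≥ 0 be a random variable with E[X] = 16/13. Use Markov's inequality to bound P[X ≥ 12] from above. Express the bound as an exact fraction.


μ = E[X] = 16/13, a = 12.
Markov: P[X ≥ 12] ≤ μ/a = (16/13)/12 = 4/39.
Numerically: ≈ 0.102564.
(Since a = 12 > μ = 1.230769, the bound 4/39 is < 1 and informative.)

P[X ≥ 12] ≤ 4/39 ≈ 0.102564.


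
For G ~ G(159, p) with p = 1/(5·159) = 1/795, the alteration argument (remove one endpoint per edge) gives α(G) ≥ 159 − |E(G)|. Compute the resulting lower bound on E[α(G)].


E[|E(G)|] = C(159, 2)·p = 12561 · (1/795) = 79/5.
E[α(G)] ≥ n − E[|E(G)|] = 159 − 79/5 = 716/5.
Numerically: ≈ 143.200000.
(This is only a lower bound; the true E[α(G)] may be larger.)

E[α(G)] ≥ 716/5 ≈ 143.200000.


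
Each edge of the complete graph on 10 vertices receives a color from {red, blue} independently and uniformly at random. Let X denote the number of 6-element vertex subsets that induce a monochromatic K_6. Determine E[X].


Let X = Σ_S X_S over the C(10, 6) = 210 subsets S of size 6, where X_S = 1 if the K_6 on S is monochromatic.
For a fixed S, the K_6 on S has C(6, 2) = 15 edges. P[all 15 edges red] = (1/2)^15, and likewise for blue, so P[monochromatic] = 2·(1/2)^15 = 2^{1 − 15} = 1/16384.
By linearity: E[X] = C(10, 6) · 2^{1 − 15} = 210 · 1/16384 = 105/8192.
Numerically: E[X] ≈ 0.0128.

E[X] = C(10,6)·2^(1−C(6,2)) = 105/8192 ≈ 0.0128.


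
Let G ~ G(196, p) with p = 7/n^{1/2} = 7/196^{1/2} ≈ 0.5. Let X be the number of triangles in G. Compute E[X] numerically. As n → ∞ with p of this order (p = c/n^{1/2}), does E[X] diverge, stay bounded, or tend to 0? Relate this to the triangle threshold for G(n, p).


Number of potential triangles: C(196, 3) = 1235780.
Each occurs with probability p³ ≈ (0.5)³ ≈ 1.25000e-01.
By linearity: E[X] = C(196, 3)·p³ ≈ 1235780 · 1.25000e-01 ≈ 154472.500.
Since α = 1/2 < 1, p = c/n^{1/2} ≫ 1/n is above the triangle threshold p ~ 1/n. Asymptotically E[X] ~ (c³/6)·n^{3(1−α)} = (7³/6)·n^{1.5} → ∞; triangles are abundant w.h.p.

E[X] ≈ 154472.500; in regime p = Θ(1/n^{1/2}) E[X] diverges (above the triangle threshold p ~ 1/n).


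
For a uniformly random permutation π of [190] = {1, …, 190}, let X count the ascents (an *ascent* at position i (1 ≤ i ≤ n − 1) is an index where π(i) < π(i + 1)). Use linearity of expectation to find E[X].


Write X = Σ X_I over i = 1, …, 189, with X_I the indicator of one ascent.
There are 189 indicators.
For each fixed i, the pair (π(i), π(i+1)) is a uniformly random ordered pair of distinct values from {1, …, 190}; by symmetry P[π(i) < π(i+1)] = 1/2.
By linearity: E[X] = 189 · (1/2) = (190 − 1) · (1/2) = 189/2 ≈ 94.500.

E[X] = 189/2 = 94.500.


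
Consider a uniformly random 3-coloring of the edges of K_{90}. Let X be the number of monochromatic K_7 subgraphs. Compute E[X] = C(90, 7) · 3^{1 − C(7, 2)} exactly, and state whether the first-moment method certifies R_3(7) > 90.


E[X] = C(90, 7) · 3^{1 − 21} = 7471375560 · 3^{−20} = 7471375560/3486784401.
As a reduced fraction: E[X] = 830152840/387420489 ≈ 2.142770.
Is E[X] < 1? NO.
Since E[X] ≥ 1, the first-moment bound is inconclusive at n = 90; it does NOT by itself certify R_3(7) > 90.

E[X] = 830152840/387420489 ≈ 2.142770; E[X] ≥ 1; first-moment method inconclusive here.


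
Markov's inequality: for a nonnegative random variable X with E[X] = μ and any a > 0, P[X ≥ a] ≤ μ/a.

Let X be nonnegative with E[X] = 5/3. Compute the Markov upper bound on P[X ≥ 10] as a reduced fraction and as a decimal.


μ = E[X] = 5/3, a = 10.
Markov: P[X ≥ 10] ≤ μ/a = (5/3)/10 = 1/6.
Numerically: ≈ 0.166667.
(Since a = 10 > μ = 1.666667, the bound 1/6 is < 1 and informative.)

P[X ≥ 10] ≤ 1/6 ≈ 0.166667.


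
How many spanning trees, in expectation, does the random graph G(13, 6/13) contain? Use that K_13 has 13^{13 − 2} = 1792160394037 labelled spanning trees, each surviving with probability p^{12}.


K_13 has 13^{13 − 2} = 1792160394037 labelled spanning trees.
For each such spanning tree H, let X_H = 1 if all 12 edges of H are present in G. Then P[X_H = 1] = p^{12} = (6/13)^{12} = 2176782336/23298085122481.
Summing the indicators: E[X] = Σ_H E[X_H] = 1792160394037 · p^{12} = 1792160394037 · 2176782336/23298085122481 = 2176782336/13.
Numerically: E[X] ≈ 1.674e+08.

E[X] = 1792160394037 · (6/13)^{12} = 2176782336/13 ≈ 1.674e+08.
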